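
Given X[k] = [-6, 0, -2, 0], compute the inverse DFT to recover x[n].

x[n] = (1/4) Σ(k=0 to 3) X[k] · e^(2πikn/4)

Computing each x[n]:
x[0] = -2
x[1] = -1
x[2] = -2
x[3] = -1

x = [-2, -1, -2, -1]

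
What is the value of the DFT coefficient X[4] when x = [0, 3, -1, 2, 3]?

X[4] = Σ(n=0 to 4) x[n] · ω_5^(4n) where ω_5 = e^(-2πi/5)
= (0)·ω_5^0 + (3)·ω_5^4 + (-1)·ω_5^8 + (2)·ω_5^12 + (3)·ω_5^16

X[4] = 1.0451-1.7634i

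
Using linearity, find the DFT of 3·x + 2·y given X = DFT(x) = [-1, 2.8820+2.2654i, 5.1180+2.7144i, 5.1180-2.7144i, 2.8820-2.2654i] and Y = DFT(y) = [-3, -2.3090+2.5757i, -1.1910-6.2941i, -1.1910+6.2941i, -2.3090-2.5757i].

By linearity: DFT(3x + 2y) = 3·DFT(x) + 2·DFT(y)
= 3·[-1, 2.8820+2.2654i, 5.1180+2.7144i, 5.1180-2.7144i, 2.8820-2.2654i] + 2·[-3, -2.3090+2.5757i, -1.1910-6.2941i, -1.1910+6.2941i, -2.3090-2.5757i]

Computing element-wise:
Z[0] = 3·(-1) + 2·(-3) = -9
Z[1] = 3·(2.8820+2.2654i) + 2·(-2.3090+2.5757i) = 4.0280+11.9476i
Z[2] = 3·(5.1180+2.7144i) + 2·(-1.1910-6.2941i) = 12.9720-4.4450i
Z[3] = 3·(5.1180-2.7144i) + 2·(-1.1910+6.2941i) = 12.9720+4.4450i
Z[4] = 3·(2.8820-2.2654i) + 2·(-2.3090-2.5757i) = 4.0280-11.9476i

DFT(3x + 2y) = 3·X + 2·Y = [-9, 4.0280+11.9476i, 12.9720-4.4450i, 12.9720+4.4450i, 4.0280-11.9476i]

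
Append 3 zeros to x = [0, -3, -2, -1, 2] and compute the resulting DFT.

Original 5-point DFT: [-4, 2.1180+5.3431i, -0.1180+1.9879i, -0.1180-1.9879i, 2.1180-5.3431i]
Zero-padded 8-point DFT provides frequency interpolation.

DFT_8([x, 0, ...]) = [-4, -3.4142+4.8284i, 4+2i, -0.5858+0.8284i, 4, -0.5858-0.8284i, 4-2i, -3.4142-4.8284i]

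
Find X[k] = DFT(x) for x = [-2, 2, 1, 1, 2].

X[k] = Σ(n=0 to 4) x[n] · ω_5^(nk)
where ω_5 = e^(-2πi/5)

Computing each X[k]:
X[0] = 4
X[1] = -2.3820
X[2] = -4.6180
X[3] = -4.6180
X[4] = -2.3820

X = [4, -2.3820, -4.6180, -4.6180, -2.3820]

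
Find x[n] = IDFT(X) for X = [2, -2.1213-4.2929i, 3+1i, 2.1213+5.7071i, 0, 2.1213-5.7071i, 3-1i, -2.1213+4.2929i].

x[n] = (1/8) Σ(k=0 to 7) X[k] · e^(2πikn/8)

Computing each x[n]:
x[0] = 1
x[1] = -1
x[2] = 2
x[3] = 1
x[4] = 1
x[5] = 1
x[6] = -3
x[7] = 0

x = [1, -1, 2, 1, 1, 1, -3, 0]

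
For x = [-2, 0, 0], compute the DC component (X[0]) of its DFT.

X[0] = Σ(n=0 to 2) x[n] · ω_3^0 = Σ x[n]
= (-2) + (0) + (0)

X[0] = -2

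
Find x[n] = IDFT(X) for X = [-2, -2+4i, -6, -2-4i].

x[n] = (1/4) Σ(k=0 to 3) X[k] · e^(2πikn/4)

Computing each x[n]:
x[0] = -3
x[1] = -1
x[2] = -1
x[3] = 3

x = [-3, -1, -1, 3]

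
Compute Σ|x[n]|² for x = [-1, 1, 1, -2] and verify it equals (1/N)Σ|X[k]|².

Time domain:
Σ|x[n]|² = |-1|² + |1|² + |1|² + |-2|² = 7.0000

Frequency domain:
(1/4)Σ|X[k]|² = (1/4)(|-1|² + |-2-3i|² + |1|² + |-2+3i|²) = (1/4)·28.0000 = 7.0000

Both sides agree, confirming Parseval's theorem.

Σ|x[n]|² = (1/N)Σ|X[k]|² = 7.0000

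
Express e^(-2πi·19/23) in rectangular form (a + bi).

ω_23^19 = e^(-2πi·19/23)
= cos(-2π·19/23) + i·sin(-2π·19/23)
= cos(-38π/23) + i·sin(-38π/23)

ω_23^19 = cos(-38π/23) + i·sin(-38π/23) = 0.4601+0.8879i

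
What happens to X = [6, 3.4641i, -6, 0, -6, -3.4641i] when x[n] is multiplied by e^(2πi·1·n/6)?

Modulation property: DFT(ω_6^(-1n)·x[n]) = X[(k-1) mod 6], so circularly shift X by 1 positions.

X[k-1] = [-3.4641i, 6, 3.4641i, -6, 0, -6]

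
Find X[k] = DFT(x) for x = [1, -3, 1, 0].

X[k] = Σ(n=0 to 3) x[n] · ω_4^(nk)
where ω_4 = e^(-2πi/4)

Computing each X[k]:
X[0] = -1
X[1] = 3i
X[2] = 5
X[3] = -3i

X = [-1, 3i, 5, -3i]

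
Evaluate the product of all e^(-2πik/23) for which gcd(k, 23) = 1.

The primitive 23rd roots of unity are ω_23^k for k coprime to 23: k ∈ {1, 2, 3, 4, 5, 6, 7, 8, 9, 10, 11, 12, 13, 14, 15, 16, 17, 18, 19, 20, 21, 22}
Their product equals the constant term of the cyclotomic polynomial Φ_23(x) up to sign.
For n ≥ 3, the product of all primitive nth roots of unity is 1. (For n=1 it is 1; for n=2 it is -1.)

1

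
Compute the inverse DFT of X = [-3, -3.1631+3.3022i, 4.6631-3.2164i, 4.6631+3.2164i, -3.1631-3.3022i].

x[n] = (1/5) Σ(k=0 to 4) X[k] · e^(2πikn/5)

Computing each x[n]:
x[0] = 0
x[1] = -3
x[2] = -1
x[3] = 3
x[4] = -2

x = [0, -3, -1, 3, -2]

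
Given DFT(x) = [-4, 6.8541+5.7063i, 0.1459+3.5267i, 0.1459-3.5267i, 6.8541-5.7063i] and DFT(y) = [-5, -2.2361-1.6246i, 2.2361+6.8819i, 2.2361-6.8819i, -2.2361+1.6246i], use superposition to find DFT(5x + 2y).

By linearity: DFT(5x + 2y) = 5·DFT(x) + 2·DFT(y)
= 5·[-4, 6.8541+5.7063i, 0.1459+3.5267i, 0.1459-3.5267i, 6.8541-5.7063i] + 2·[-5, -2.2361-1.6246i, 2.2361+6.8819i, 2.2361-6.8819i, -2.2361+1.6246i]

Computing element-wise:
Z[0] = 5·(-4) + 2·(-5) = -30
Z[1] = 5·(6.8541+5.7063i) + 2·(-2.2361-1.6246i) = 29.7983+25.2823i
Z[2] = 5·(0.1459+3.5267i) + 2·(2.2361+6.8819i) = 5.2017+31.3973i
Z[3] = 5·(0.1459-3.5267i) + 2·(2.2361-6.8819i) = 5.2017-31.3973i
Z[4] = 5·(6.8541-5.7063i) + 2·(-2.2361+1.6246i) = 29.7983-25.2823i

DFT(5x + 2y) = 5·X + 2·Y = [-30, 29.7983+25.2823i, 5.2017+31.3973i, 5.2017-31.3973i, 29.7983-25.2823i]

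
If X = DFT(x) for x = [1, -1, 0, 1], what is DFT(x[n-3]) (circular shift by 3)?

Time shift by 3: X_shifted[k] = ω_4^(3k) · X[k]
Shifted x = [-1, 0, 1, 1]

DFT(x[n-3]) = [1, -2+1i, -1, -2-1i]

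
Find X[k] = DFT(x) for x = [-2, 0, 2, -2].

X[k] = Σ(n=0 to 3) x[n] · ω_4^(nk)
where ω_4 = e^(-2πi/4)

Computing each X[k]:
X[0] = -2
X[1] = -4-2i
X[2] = 2
X[3] = -4+2i

X = [-2, -4-2i, 2, -4+2i]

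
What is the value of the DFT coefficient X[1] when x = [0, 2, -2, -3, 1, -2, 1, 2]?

X[1] = Σ(n=0 to 7) x[n] · ω_8^(1n) where ω_8 = e^(-2πi/8)
= (0)·ω_8^0 + (2)·ω_8^1 + (-2)·ω_8^2 + (-3)·ω_8^3 + (1)·ω_8^4 + (-2)·ω_8^5 + (1)·ω_8^6 + (2)·ω_8^7

X[1] = 5.3640+3.7071i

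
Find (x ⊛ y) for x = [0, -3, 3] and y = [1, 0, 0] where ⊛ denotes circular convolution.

(x ⊛ y)[n] = Σ(m=0 to 2) x[m] · y[(n-m) mod 3]

Computing each output sample:
(x ⊛ y)[0] = 0
(x ⊛ y)[1] = -3
(x ⊛ y)[2] = 3

x ⊛ y = [0, -3, 3]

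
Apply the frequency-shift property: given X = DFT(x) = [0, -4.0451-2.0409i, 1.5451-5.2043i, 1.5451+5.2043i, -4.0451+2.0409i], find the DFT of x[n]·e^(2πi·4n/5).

Modulation property: DFT(ω_5^(-4n)·x[n]) = X[(k-4) mod 5], so circularly shift X by 4 positions.

X[k-4] = [-4.0451-2.0409i, 1.5451-5.2043i, 1.5451+5.2043i, -4.0451+2.0409i, 0]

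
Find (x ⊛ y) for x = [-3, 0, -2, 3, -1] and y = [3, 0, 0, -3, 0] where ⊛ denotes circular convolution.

(x ⊛ y)[n] = Σ(m=0 to 4) x[m] · y[(n-m) mod 5]

Computing each output sample:
(x ⊛ y)[0] = -3
(x ⊛ y)[1] = -9
(x ⊛ y)[2] = -3
(x ⊛ y)[3] = 18
(x ⊛ y)[4] = -3

x ⊛ y = [-3, -9, -3, 18, -3]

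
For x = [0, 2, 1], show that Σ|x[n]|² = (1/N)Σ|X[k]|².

Time domain:
Σ|x[n]|² = |0|² + |2|² + |1|² = 5.0000

Frequency domain:
(1/3)Σ|X[k]|² = (1/3)(|3|² + |-1.5000-0.8660i|² + |-1.5000+0.8660i|²) = (1/3)·15.0000 = 5.0000

Both sides agree, confirming Parseval's theorem.

Σ|x[n]|² = (1/N)Σ|X[k]|² = 5.0000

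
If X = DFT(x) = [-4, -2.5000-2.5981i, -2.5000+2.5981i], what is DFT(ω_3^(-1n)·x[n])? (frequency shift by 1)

Modulation property: DFT(ω_3^(-1n)·x[n]) = X[(k-1) mod 3], so circularly shift X by 1 positions.

X[k-1] = [-2.5000+2.5981i, -4, -2.5000-2.5981i]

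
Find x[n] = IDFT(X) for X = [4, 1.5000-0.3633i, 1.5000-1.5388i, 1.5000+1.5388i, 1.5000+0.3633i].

x[n] = (1/5) Σ(k=0 to 4) X[k] · e^(2πikn/5)

Computing each x[n]:
x[0] = 2
x[1] = 1
x[2] = 0
x[3] = 1
x[4] = 0

x = [2, 1, 0, 1, 0]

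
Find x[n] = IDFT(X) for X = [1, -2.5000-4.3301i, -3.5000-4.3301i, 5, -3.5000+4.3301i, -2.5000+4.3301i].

x[n] = (1/6) Σ(k=0 to 5) X[k] · e^(2πikn/6)

Computing each x[n]:
x[0] = -1
x[1] = 2
x[2] = 2
x[3] = -1
x[4] = 2
x[5] = -3

x = [-1, 2, 2, -1, 2, -3]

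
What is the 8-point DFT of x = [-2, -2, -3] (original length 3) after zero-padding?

Original 3-point DFT: [-7, 0.5000-0.8660i, 0.5000+0.8660i]
Zero-padded 8-point DFT provides frequency interpolation.

DFT_8([x, 0, ...]) = [-7, -3.4142+4.4142i, 1+2i, -0.5858-1.5858i, -3, -0.5858+1.5858i, 1-2i, -3.4142-4.4142i]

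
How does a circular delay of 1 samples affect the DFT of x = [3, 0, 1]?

Time shift by 1: X_shifted[k] = ω_3^(1k) · X[k]
Shifted x = [1, 3, 0]

DFT(x[n-1]) = [4, -0.5000-2.5981i, -0.5000+2.5981i]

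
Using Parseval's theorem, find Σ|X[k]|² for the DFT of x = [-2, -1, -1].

Parseval: Σ|x[n]|² = (1/N)Σ|X[k]|², so Σ|X[k]|² = N·Σ|x[n]|² = 3·6.0000

Σ|X[k]|² = N·Σ|x[n]|² = 3·6.0000 = 18.0000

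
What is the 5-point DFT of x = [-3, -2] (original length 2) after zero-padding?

Original 2-point DFT: [-5, -1]
Zero-padded 5-point DFT provides frequency interpolation.

DFT_5([x, 0, ...]) = [-5, -3.6180+1.9021i, -1.3820+1.1756i, -1.3820-1.1756i, -3.6180-1.9021i]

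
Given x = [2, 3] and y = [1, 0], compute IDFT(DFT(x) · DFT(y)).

(x ⊛ y)[n] = Σ(m=0 to 1) x[m] · y[(n-m) mod 2]

Computing each output sample:
(x ⊛ y)[0] = 2
(x ⊛ y)[1] = 3

x ⊛ y = [2, 3]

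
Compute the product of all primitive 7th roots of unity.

The primitive 7th roots of unity are ω_7^k for k coprime to 7: k ∈ {1, 2, 3, 4, 5, 6}
Their product equals the constant term of the cyclotomic polynomial Φ_7(x) up to sign.
For n ≥ 3, the product of all primitive nth roots of unity is 1. (For n=1 it is 1; for n=2 it is -1.)

1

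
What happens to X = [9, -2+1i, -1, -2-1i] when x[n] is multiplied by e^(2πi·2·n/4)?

Modulation property: DFT(ω_4^(-2n)·x[n]) = X[(k-2) mod 4], so circularly shift X by 2 positions.

X[k-2] = [-1, -2-1i, 9, -2+1i]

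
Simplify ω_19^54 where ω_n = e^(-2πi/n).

Since ω_19^19 = 1, powers reduce modulo 19.
54 mod 19 = 16
So ω_19^54 = ω_19^16 = e^(-2πi·16/19)

ω_19^54 = ω_19^16 = 0.5469+0.8372i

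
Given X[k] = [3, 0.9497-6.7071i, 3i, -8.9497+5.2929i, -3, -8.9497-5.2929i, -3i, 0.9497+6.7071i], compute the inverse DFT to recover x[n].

x[n] = (1/8) Σ(k=0 to 7) X[k] · e^(2πikn/8)

Computing each x[n]:
x[0] = -2
x[1] = 2
x[2] = 3
x[3] = 0
x[4] = 2
x[5] = -2
x[6] = -3
x[7] = 3

x = [-2, 2, 3, 0, 2, -2, -3, 3]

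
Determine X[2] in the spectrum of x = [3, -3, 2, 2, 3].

X[2] = Σ(n=0 to 4) x[n] · ω_5^(2n) where ω_5 = e^(-2πi/5)
= (3)·ω_5^0 + (-3)·ω_5^2 + (2)·ω_5^4 + (2)·ω_5^6 + (3)·ω_5^8

X[2] = 4.2361+3.5267i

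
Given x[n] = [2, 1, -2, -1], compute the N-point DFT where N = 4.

X[k] = Σ(n=0 to 3) x[n] · ω_4^(nk)
where ω_4 = e^(-2πi/4)

Computing each X[k]:
X[0] = 0
X[1] = 4-2i
X[2] = 0
X[3] = 4+2i

X = [0, 4-2i, 0, 4+2i]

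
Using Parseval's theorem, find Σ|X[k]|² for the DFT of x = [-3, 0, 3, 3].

Parseval: Σ|x[n]|² = (1/N)Σ|X[k]|², so Σ|X[k]|² = N·Σ|x[n]|² = 4·27.0000

Σ|X[k]|² = N·Σ|x[n]|² = 4·27.0000 = 108.0000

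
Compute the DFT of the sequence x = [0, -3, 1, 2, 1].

X[k] = Σ(n=0 to 4) x[n] · ω_5^(nk)
where ω_5 = e^(-2πi/5)

Computing each X[k]:
X[0] = 1
X[1] = -3.0451+4.3920i
X[2] = 2.5451+1.4001i
X[3] = 2.5451-1.4001i
X[4] = -3.0451-4.3920i

X = [1, -3.0451+4.3920i, 2.5451+1.4001i, 2.5451-1.4001i, -3.0451-4.3920i]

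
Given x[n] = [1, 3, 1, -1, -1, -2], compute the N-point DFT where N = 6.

X[k] = Σ(n=0 to 5) x[n] · ω_6^(nk)
where ω_6 = e^(-2πi/6)

Computing each X[k]:
X[0] = 1
X[1] = 2.5000-6.0622i
X[2] = -0.5000-2.5981i
X[3] = 1
X[4] = -0.5000+2.5981i
X[5] = 2.5000+6.0622i

X = [1, 2.5000-6.0622i, -0.5000-2.5981i, 1, -0.5000+2.5981i, 2.5000+6.0622i]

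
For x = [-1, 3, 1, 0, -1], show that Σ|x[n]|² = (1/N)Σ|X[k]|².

Time domain:
Σ|x[n]|² = |-1|² + |3|² + |1|² + |0|² + |-1|² = 12.0000

Frequency domain:
(1/5)Σ|X[k]|² = (1/5)(|2|² + |-1.1910-4.3920i|² + |-2.3090-1.4001i|² + |-2.3090+1.4001i|² + |-1.1910+4.3920i|²) = (1/5)·60.0000 = 12.0000

Both sides agree, confirming Parseval's theorem.

Σ|x[n]|² = (1/N)Σ|X[k]|² = 12.0000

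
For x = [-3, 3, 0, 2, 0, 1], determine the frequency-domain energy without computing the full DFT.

Parseval: Σ|x[n]|² = (1/N)Σ|X[k]|², so Σ|X[k]|² = N·Σ|x[n]|² = 6·23.0000

Σ|X[k]|² = N·Σ|x[n]|² = 6·23.0000 = 138.0000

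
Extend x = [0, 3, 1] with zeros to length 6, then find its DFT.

Original 3-point DFT: [4, -2.0000-1.7321i, -2.0000+1.7321i]
Zero-padded 6-point DFT provides frequency interpolation.

DFT_6([x, 0, ...]) = [4, 1.0000-3.4641i, -2.0000-1.7321i, -2, -2.0000+1.7321i, 1.0000+3.4641i]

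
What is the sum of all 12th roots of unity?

Sum of all nth roots of unity equals 0 for n > 1 (geometric series with r ≠ 1).

0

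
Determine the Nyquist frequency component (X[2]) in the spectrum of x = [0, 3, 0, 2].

X[2] = Σ(n=0 to 3) x[n] · ω_4^(2n) where ω_4 = e^(-2πi/4)
= (0)·ω_4^0 + (3)·ω_4^2 + (0)·ω_4^4 + (2)·ω_4^6

X[2] = -5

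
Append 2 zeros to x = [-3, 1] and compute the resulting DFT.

Original 2-point DFT: [-2, -4]
Zero-padded 4-point DFT provides frequency interpolation.

DFT_4([x, 0, ...]) = [-2, -3-1i, -4, -3+1i]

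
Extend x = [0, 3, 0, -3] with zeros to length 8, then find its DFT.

Original 4-point DFT: [0, -6i, 0, 6i]
Zero-padded 8-point DFT provides frequency interpolation.

DFT_8([x, 0, ...]) = [0, 4.2426, -6i, -4.2426, 0, -4.2426, 6i, 4.2426]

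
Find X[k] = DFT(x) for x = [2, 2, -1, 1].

X[k] = Σ(n=0 to 3) x[n] · ω_4^(nk)
where ω_4 = e^(-2πi/4)

Computing each X[k]:
X[0] = 4
X[1] = 3-1i
X[2] = -2
X[3] = 3+1i

X = [4, 3-1i, -2, 3+1i]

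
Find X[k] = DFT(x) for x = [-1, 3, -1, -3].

X[k] = Σ(n=0 to 3) x[n] · ω_4^(nk)
where ω_4 = e^(-2πi/4)

Computing each X[k]:
X[0] = -2
X[1] = -6i
X[2] = -2
X[3] = 6i

X = [-2, -6i, -2, 6i]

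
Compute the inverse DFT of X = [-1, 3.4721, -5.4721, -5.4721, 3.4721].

x[n] = (1/5) Σ(k=0 to 4) X[k] · e^(2πikn/5)

Computing each x[n]:
x[0] = -1
x[1] = 2
x[2] = -2
x[3] = -2
x[4] = 2

x = [-1, 2, -2, -2, 2]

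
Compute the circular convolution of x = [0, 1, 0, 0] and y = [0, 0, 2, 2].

(x ⊛ y)[n] = Σ(m=0 to 3) x[m] · y[(n-m) mod 4]

Computing each output sample:
(x ⊛ y)[0] = 2
(x ⊛ y)[1] = 0
(x ⊛ y)[2] = 0
(x ⊛ y)[3] = 2

x ⊛ y = [2, 0, 0, 2]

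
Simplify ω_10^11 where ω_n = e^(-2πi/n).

Since ω_10^10 = 1, powers reduce modulo 10.
11 mod 10 = 1
So ω_10^11 = ω_10^1 = e^(-2πi·1/10)

ω_10^11 = ω_10^1 = 0.8090-0.5878i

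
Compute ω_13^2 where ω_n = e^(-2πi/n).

ω_13^2 = e^(-2πi·2/13)
= cos(-2π·2/13) + i·sin(-2π·2/13)
= cos(-4π/13) + i·sin(-4π/13)

ω_13^2 = cos(-4π/13) + i·sin(-4π/13) = 0.5681-0.8230i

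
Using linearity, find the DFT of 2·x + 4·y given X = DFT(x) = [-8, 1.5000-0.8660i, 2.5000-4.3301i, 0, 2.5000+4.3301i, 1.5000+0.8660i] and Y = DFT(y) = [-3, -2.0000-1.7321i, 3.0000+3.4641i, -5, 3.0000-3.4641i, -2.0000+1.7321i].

By linearity: DFT(2x + 4y) = 2·DFT(x) + 4·DFT(y)
= 2·[-8, 1.5000-0.8660i, 2.5000-4.3301i, 0, 2.5000+4.3301i, 1.5000+0.8660i] + 4·[-3, -2.0000-1.7321i, 3.0000+3.4641i, -5, 3.0000-3.4641i, -2.0000+1.7321i]

Computing element-wise:
Z[0] = 2·(-8) + 4·(-3) = -28
Z[1] = 2·(1.5000-0.8660i) + 4·(-2.0000-1.7321i) = -5.0000-8.6604i
Z[2] = 2·(2.5000-4.3301i) + 4·(3.0000+3.4641i) = 17.0000+5.1962i
Z[3] = 2·(0) + 4·(-5) = -20
Z[4] = 2·(2.5000+4.3301i) + 4·(3.0000-3.4641i) = 17.0000-5.1962i
Z[5] = 2·(1.5000+0.8660i) + 4·(-2.0000+1.7321i) = -5.0000+8.6604i

DFT(2x + 4y) = 2·X + 4·Y = [-28, -5.0000-8.6604i, 17.0000+5.1962i, -20, 17.0000-5.1962i, -5.0000+8.6604i]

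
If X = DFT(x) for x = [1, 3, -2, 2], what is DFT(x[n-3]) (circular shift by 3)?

Time shift by 3: X_shifted[k] = ω_4^(3k) · X[k]
Shifted x = [3, -2, 2, 1]

DFT(x[n-3]) = [4, 1+3i, 6, 1-3i]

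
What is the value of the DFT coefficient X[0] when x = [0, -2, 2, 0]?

X[0] = Σ(n=0 to 3) x[n] · ω_4^0 = Σ x[n]
= (0) + (-2) + (2) + (0)

X[0] = 0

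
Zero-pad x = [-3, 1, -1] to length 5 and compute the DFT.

Original 3-point DFT: [-3, -3.0000-1.7321i, -3.0000+1.7321i]
Zero-padded 5-point DFT provides frequency interpolation.

DFT_5([x, 0, ...]) = [-3, -1.8820-0.3633i, -4.1180-1.5388i, -4.1180+1.5388i, -1.8820+0.3633i]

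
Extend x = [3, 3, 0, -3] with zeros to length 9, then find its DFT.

Original 4-point DFT: [3, 3-6i, 3, 3+6i]
Zero-padded 9-point DFT provides frequency interpolation.

DFT_9([x, 0, ...]) = [3, 6.7981+0.6697i, 5.0209-5.5525i, -1.5000-2.5981i, 1.6809+1.5720i, 1.6809-1.5720i, -1.5000+2.5981i, 5.0209+5.5525i, 6.7981-0.6697i]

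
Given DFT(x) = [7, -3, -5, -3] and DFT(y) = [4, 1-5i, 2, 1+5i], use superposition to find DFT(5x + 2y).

By linearity: DFT(5x + 2y) = 5·DFT(x) + 2·DFT(y)
= 5·[7, -3, -5, -3] + 2·[4, 1-5i, 2, 1+5i]

Computing element-wise:
Z[0] = 5·(7) + 2·(4) = 43
Z[1] = 5·(-3) + 2·(1-5i) = -13-10i
Z[2] = 5·(-5) + 2·(2) = -21
Z[3] = 5·(-3) + 2·(1+5i) = -13+10i

DFT(5x + 2y) = 5·X + 2·Y = [43, -13-10i, -21, -13+10i]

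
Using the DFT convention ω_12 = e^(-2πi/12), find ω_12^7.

ω_12^7 = e^(-2πi·7/12)
= cos(-2π·7/12) + i·sin(-2π·7/12)
= cos(-14π/12) + i·sin(-14π/12)

ω_12^7 = cos(-14π/12) + i·sin(-14π/12) = -0.8660+0.5000i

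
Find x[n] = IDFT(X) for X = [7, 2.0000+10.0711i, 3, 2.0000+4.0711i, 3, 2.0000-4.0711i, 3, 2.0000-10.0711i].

x[n] = (1/8) Σ(k=0 to 7) X[k] · e^(2πikn/8)

Computing each x[n]:
x[0] = 3
x[1] = -2
x[2] = -1
x[3] = -2
x[4] = 1
x[5] = 3
x[6] = 2
x[7] = 3

x = [3, -2, -1, -2, 1, 3, 2, 3]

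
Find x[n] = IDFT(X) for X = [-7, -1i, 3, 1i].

x[n] = (1/4) Σ(k=0 to 3) X[k] · e^(2πikn/4)

Computing each x[n]:
x[0] = -1
x[1] = -2
x[2] = -1
x[3] = -3

x = [-1, -2, -1, -3]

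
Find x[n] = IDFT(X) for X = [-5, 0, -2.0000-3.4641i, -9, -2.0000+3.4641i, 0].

x[n] = (1/6) Σ(k=0 to 5) X[k] · e^(2πikn/6)

Computing each x[n]:
x[0] = -3
x[1] = 2
x[2] = -3
x[3] = 0
x[4] = -1
x[5] = 0

x = [-3, 2, -3, 0, -1, 0]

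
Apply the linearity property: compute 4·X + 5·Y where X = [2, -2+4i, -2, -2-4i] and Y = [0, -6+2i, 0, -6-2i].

By linearity: DFT(4x + 5y) = 4·DFT(x) + 5·DFT(y)
= 4·[2, -2+4i, -2, -2-4i] + 5·[0, -6+2i, 0, -6-2i]

Computing element-wise:
Z[0] = 4·(2) + 5·(0) = 8
Z[1] = 4·(-2+4i) + 5·(-6+2i) = -38+26i
Z[2] = 4·(-2) + 5·(0) = -8
Z[3] = 4·(-2-4i) + 5·(-6-2i) = -38-26i

DFT(4x + 5y) = 4·X + 5·Y = [8, -38+26i, -8, -38-26i]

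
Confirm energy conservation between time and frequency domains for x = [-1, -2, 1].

Time domain:
Σ|x[n]|² = |-1|² + |-2|² + |1|² = 6.0000

Frequency domain:
(1/3)Σ|X[k]|² = (1/3)(|-2|² + |-0.5000+2.5981i|² + |-0.5000-2.5981i|²) = (1/3)·18.0000 = 6.0000

Both sides agree, confirming Parseval's theorem.

Σ|x[n]|² = (1/N)Σ|X[k]|² = 6.0000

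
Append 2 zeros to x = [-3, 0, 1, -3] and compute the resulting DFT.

Original 4-point DFT: [-5, -4-3i, 1, -4+3i]
Zero-padded 6-point DFT provides frequency interpolation.

DFT_6([x, 0, ...]) = [-5, -0.5000-0.8660i, -6.5000+0.8660i, 1, -6.5000-0.8660i, -0.5000+0.8660i]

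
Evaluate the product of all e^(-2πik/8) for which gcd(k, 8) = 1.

The primitive 8th roots of unity are ω_8^k for k coprime to 8: k ∈ {1, 3, 5, 7}
Their product equals the constant term of the cyclotomic polynomial Φ_8(x) up to sign.
For n ≥ 3, the product of all primitive nth roots of unity is 1. (For n=1 it is 1; for n=2 it is -1.)

1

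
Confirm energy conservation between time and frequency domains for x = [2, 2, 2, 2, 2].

Time domain:
Σ|x[n]|² = |2|² + |2|² + |2|² + |2|² + |2|² = 20.0000

Frequency domain:
(1/5)Σ|X[k]|² = (1/5)(|10|² + |0|² + |0|² + |0|² + |0|²) = (1/5)·100.0000 = 20.0000

Both sides agree, confirming Parseval's theorem.

Σ|x[n]|² = (1/N)Σ|X[k]|² = 20.0000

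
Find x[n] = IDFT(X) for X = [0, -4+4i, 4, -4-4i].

x[n] = (1/4) Σ(k=0 to 3) X[k] · e^(2πikn/4)

Computing each x[n]:
x[0] = -1
x[1] = -3
x[2] = 3
x[3] = 1

x = [-1, -3, 3, 1]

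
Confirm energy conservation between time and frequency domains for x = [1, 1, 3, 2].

Time domain:
Σ|x[n]|² = |1|² + |1|² + |3|² + |2|² = 15.0000

Frequency domain:
(1/4)Σ|X[k]|² = (1/4)(|7|² + |-2+1i|² + |1|² + |-2-1i|²) = (1/4)·60.0000 = 15.0000

Both sides agree, confirming Parseval's theorem.

Σ|x[n]|² = (1/N)Σ|X[k]|² = 15.0000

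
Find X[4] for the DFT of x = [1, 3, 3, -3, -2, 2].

X[4] = Σ(n=0 to 5) x[n] · ω_6^(4n) where ω_6 = e^(-2πi/6)
= (1)·ω_6^0 + (3)·ω_6^4 + (3)·ω_6^8 + (-3)·ω_6^12 + (-2)·ω_6^16 + (2)·ω_6^20

X[4] = -5.0000-3.4641i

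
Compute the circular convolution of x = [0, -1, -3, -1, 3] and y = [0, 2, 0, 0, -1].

(x ⊛ y)[n] = Σ(m=0 to 4) x[m] · y[(n-m) mod 5]

Computing each output sample:
(x ⊛ y)[0] = 7
(x ⊛ y)[1] = 3
(x ⊛ y)[2] = -1
(x ⊛ y)[3] = -9
(x ⊛ y)[4] = -2

x ⊛ y = [7, 3, -1, -9, -2]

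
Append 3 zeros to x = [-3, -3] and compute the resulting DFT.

Original 2-point DFT: [-6, 0]
Zero-padded 5-point DFT provides frequency interpolation.

DFT_5([x, 0, ...]) = [-6, -3.9271+2.8532i, -0.5729+1.7634i, -0.5729-1.7634i, -3.9271-2.8532i]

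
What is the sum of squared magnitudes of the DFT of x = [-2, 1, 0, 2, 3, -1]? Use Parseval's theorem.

Parseval: Σ|x[n]|² = (1/N)Σ|X[k]|², so Σ|X[k]|² = N·Σ|x[n]|² = 6·19.0000

Σ|X[k]|² = N·Σ|x[n]|² = 6·19.0000 = 114.0000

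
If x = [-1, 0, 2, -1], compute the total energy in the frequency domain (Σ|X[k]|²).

Parseval: Σ|x[n]|² = (1/N)Σ|X[k]|², so Σ|X[k]|² = N·Σ|x[n]|² = 4·6.0000

Σ|X[k]|² = N·Σ|x[n]|² = 4·6.0000 = 24.0000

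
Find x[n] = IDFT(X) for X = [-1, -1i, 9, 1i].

x[n] = (1/4) Σ(k=0 to 3) X[k] · e^(2πikn/4)

Computing each x[n]:
x[0] = 2
x[1] = -2
x[2] = 2
x[3] = -3

x = [2, -2, 2, -3]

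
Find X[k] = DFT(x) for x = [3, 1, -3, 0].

X[k] = Σ(n=0 to 3) x[n] · ω_4^(nk)
where ω_4 = e^(-2πi/4)

Computing each X[k]:
X[0] = 1
X[1] = 6-1i
X[2] = -1
X[3] = 6+1i

X = [1, 6-1i, -1, 6+1i]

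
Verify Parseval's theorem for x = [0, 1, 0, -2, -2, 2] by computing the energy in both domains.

Time domain:
Σ|x[n]|² = |0|² + |1|² + |0|² + |-2|² + |-2|² + |2|² = 13.0000

Frequency domain:
(1/6)Σ|X[k]|² = (1/6)(|-1|² + |4.5000-0.8660i|² + |-2.5000+2.5981i|² + |-3|² + |-2.5000-2.5981i|² + |4.5000+0.8660i|²) = (1/6)·78.0000 = 13.0000

Both sides agree, confirming Parseval's theorem.

Σ|x[n]|² = (1/N)Σ|X[k]|² = 13.0000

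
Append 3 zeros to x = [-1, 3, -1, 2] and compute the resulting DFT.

Original 4-point DFT: [3, -1i, -7, 1i]
Zero-padded 7-point DFT provides frequency interpolation.

DFT_7([x, 0, ...]) = [3, -0.7089-2.2383i, 0.4804-1.7950i, -4.7714-4.0333i, -4.7714+4.0333i, 0.4804+1.7950i, -0.7089+2.2383i]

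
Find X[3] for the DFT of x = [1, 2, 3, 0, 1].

X[3] = Σ(n=0 to 4) x[n] · ω_5^(3n) where ω_5 = e^(-2πi/5)
= (1)·ω_5^0 + (2)·ω_5^3 + (3)·ω_5^6 + (0)·ω_5^9 + (1)·ω_5^12

X[3] = -0.5000-2.2654i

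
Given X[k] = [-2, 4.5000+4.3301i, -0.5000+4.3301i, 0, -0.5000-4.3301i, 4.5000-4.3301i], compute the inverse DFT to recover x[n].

x[n] = (1/6) Σ(k=0 to 5) X[k] · e^(2πikn/6)

Computing each x[n]:
x[0] = 1
x[1] = -2
x[2] = -1
x[3] = -2
x[4] = -1
x[5] = 3

x = [1, -2, -1, -2, -1, 3]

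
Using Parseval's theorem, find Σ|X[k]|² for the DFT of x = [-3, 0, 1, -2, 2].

Parseval: Σ|x[n]|² = (1/N)Σ|X[k]|², so Σ|X[k]|² = N·Σ|x[n]|² = 5·18.0000

Σ|X[k]|² = N·Σ|x[n]|² = 5·18.0000 = 90.0000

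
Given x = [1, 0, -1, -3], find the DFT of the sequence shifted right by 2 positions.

Time shift by 2: X_shifted[k] = ω_4^(2k) · X[k]
Shifted x = [-1, -3, 1, 0]

DFT(x[n-2]) = [-3, -2+3i, 3, -2-3i]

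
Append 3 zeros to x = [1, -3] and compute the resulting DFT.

Original 2-point DFT: [-2, 4]
Zero-padded 5-point DFT provides frequency interpolation.

DFT_5([x, 0, ...]) = [-2, 0.0729+2.8532i, 3.4271+1.7634i, 3.4271-1.7634i, 0.0729-2.8532i]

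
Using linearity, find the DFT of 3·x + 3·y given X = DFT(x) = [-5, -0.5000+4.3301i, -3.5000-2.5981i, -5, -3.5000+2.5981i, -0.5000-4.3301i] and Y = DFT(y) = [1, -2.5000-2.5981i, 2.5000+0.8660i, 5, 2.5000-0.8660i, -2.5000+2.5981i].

By linearity: DFT(3x + 3y) = 3·DFT(x) + 3·DFT(y)
= 3·[-5, -0.5000+4.3301i, -3.5000-2.5981i, -5, -3.5000+2.5981i, -0.5000-4.3301i] + 3·[1, -2.5000-2.5981i, 2.5000+0.8660i, 5, 2.5000-0.8660i, -2.5000+2.5981i]

Computing element-wise:
Z[0] = 3·(-5) + 3·(1) = -12
Z[1] = 3·(-0.5000+4.3301i) + 3·(-2.5000-2.5981i) = -9.0000+5.1960i
Z[2] = 3·(-3.5000-2.5981i) + 3·(2.5000+0.8660i) = -3.0000-5.1963i
Z[3] = 3·(-5) + 3·(5) = 0
Z[4] = 3·(-3.5000+2.5981i) + 3·(2.5000-0.8660i) = -3.0000+5.1963i
Z[5] = 3·(-0.5000-4.3301i) + 3·(-2.5000+2.5981i) = -9.0000-5.1960i

DFT(3x + 3y) = 3·X + 3·Y = [-12, -9.0000+5.1960i, -3.0000-5.1963i, 0, -3.0000+5.1963i, -9.0000-5.1960i]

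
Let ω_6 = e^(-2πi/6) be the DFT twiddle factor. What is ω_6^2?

ω_6^2 = e^(-2πi·2/6)
= cos(-2π·2/6) + i·sin(-2π·2/6)
= cos(-4π/6) + i·sin(-4π/6)

ω_6^2 = cos(-4π/6) + i·sin(-4π/6) = -0.5000-0.8660i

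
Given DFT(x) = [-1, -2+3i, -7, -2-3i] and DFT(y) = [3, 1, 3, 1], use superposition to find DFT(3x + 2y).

By linearity: DFT(3x + 2y) = 3·DFT(x) + 2·DFT(y)
= 3·[-1, -2+3i, -7, -2-3i] + 2·[3, 1, 3, 1]

Computing element-wise:
Z[0] = 3·(-1) + 2·(3) = 3
Z[1] = 3·(-2+3i) + 2·(1) = -4+9i
Z[2] = 3·(-7) + 2·(3) = -15
Z[3] = 3·(-2-3i) + 2·(1) = -4-9i

DFT(3x + 2y) = 3·X + 2·Y = [3, -4+9i, -15, -4-9i]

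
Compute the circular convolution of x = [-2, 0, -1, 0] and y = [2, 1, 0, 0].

(x ⊛ y)[n] = Σ(m=0 to 3) x[m] · y[(n-m) mod 4]

Computing each output sample:
(x ⊛ y)[0] = -4
(x ⊛ y)[1] = -2
(x ⊛ y)[2] = -2
(x ⊛ y)[3] = -1

x ⊛ y = [-4, -2, -2, -1]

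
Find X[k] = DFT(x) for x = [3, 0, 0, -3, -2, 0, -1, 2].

X[k] = Σ(n=0 to 7) x[n] · ω_8^(nk)
where ω_8 = e^(-2πi/8)

Computing each X[k]:
X[0] = -1
X[1] = 8.5355+2.5355i
X[2] = 2-1i
X[3] = 1.4645+4.5355i
X[4] = 1
X[5] = 1.4645-4.5355i
X[6] = 2+1i
X[7] = 8.5355-2.5355i

X = [-1, 8.5355+2.5355i, 2-1i, 1.4645+4.5355i, 1, 1.4645-4.5355i, 2+1i, 8.5355-2.5355i]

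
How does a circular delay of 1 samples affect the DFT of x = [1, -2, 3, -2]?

Time shift by 1: X_shifted[k] = ω_4^(1k) · X[k]
Shifted x = [-2, 1, -2, 3]

DFT(x[n-1]) = [0, 2i, -8, -2i]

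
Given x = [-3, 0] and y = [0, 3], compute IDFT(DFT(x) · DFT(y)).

(x ⊛ y)[n] = Σ(m=0 to 1) x[m] · y[(n-m) mod 2]

Computing each output sample:
(x ⊛ y)[0] = 0
(x ⊛ y)[1] = -9

x ⊛ y = [0, -9]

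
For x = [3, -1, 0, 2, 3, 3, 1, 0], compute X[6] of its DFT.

X[6] = Σ(n=0 to 7) x[n] · ω_8^(6n) where ω_8 = e^(-2πi/8)
= (3)·ω_8^0 + (-1)·ω_8^6 + (0)·ω_8^12 + (2)·ω_8^18 + (3)·ω_8^24 + (3)·ω_8^30 + (1)·ω_8^36 + (0)·ω_8^42

X[6] = 5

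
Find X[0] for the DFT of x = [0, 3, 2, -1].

X[0] = Σ(n=0 to 3) x[n] · ω_4^0 = Σ x[n]
= (0) + (3) + (2) + (-1)

X[0] = 4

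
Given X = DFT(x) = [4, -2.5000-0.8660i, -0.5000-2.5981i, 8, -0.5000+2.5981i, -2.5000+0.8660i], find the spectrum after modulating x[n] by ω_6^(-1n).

Modulation property: DFT(ω_6^(-1n)·x[n]) = X[(k-1) mod 6], so circularly shift X by 1 positions.

X[k-1] = [-2.5000+0.8660i, 4, -2.5000-0.8660i, -0.5000-2.5981i, 8, -0.5000+2.5981i]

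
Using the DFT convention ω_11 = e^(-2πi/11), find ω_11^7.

ω_11^7 = e^(-2πi·7/11)
= cos(-2π·7/11) + i·sin(-2π·7/11)
= cos(-14π/11) + i·sin(-14π/11)

ω_11^7 = cos(-14π/11) + i·sin(-14π/11) = -0.6549+0.7557i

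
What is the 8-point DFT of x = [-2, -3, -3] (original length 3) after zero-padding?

Original 3-point DFT: [-8, 1, 1]
Zero-padded 8-point DFT provides frequency interpolation.

DFT_8([x, 0, ...]) = [-8, -4.1213+5.1213i, 1+3i, 0.1213-0.8787i, -2, 0.1213+0.8787i, 1-3i, -4.1213-5.1213i]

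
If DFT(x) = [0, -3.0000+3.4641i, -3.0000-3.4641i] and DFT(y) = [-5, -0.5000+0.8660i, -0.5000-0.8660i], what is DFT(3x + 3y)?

By linearity: DFT(3x + 3y) = 3·DFT(x) + 3·DFT(y)
= 3·[0, -3.0000+3.4641i, -3.0000-3.4641i] + 3·[-5, -0.5000+0.8660i, -0.5000-0.8660i]

Computing element-wise:
Z[0] = 3·(0) + 3·(-5) = -15
Z[1] = 3·(-3.0000+3.4641i) + 3·(-0.5000+0.8660i) = -10.5000+12.9903i
Z[2] = 3·(-3.0000-3.4641i) + 3·(-0.5000-0.8660i) = -10.5000-12.9903i

DFT(3x + 3y) = 3·X + 3·Y = [-15, -10.5000+12.9903i, -10.5000-12.9903i]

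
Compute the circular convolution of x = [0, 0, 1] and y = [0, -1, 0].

(x ⊛ y)[n] = Σ(m=0 to 2) x[m] · y[(n-m) mod 3]

Computing each output sample:
(x ⊛ y)[0] = -1
(x ⊛ y)[1] = 0
(x ⊛ y)[2] = 0

x ⊛ y = [-1, 0, 0]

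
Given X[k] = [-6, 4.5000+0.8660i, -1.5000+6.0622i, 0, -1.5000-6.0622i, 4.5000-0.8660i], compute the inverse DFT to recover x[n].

x[n] = (1/6) Σ(k=0 to 5) X[k] · e^(2πikn/6)

Computing each x[n]:
x[0] = 0
x[1] = -2
x[2] = 0
x[3] = -3
x[4] = -3
x[5] = 2

x = [0, -2, 0, -3, -3, 2]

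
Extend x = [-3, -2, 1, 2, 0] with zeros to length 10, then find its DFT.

Original 5-point DFT: [-2, -6.0451+2.4899i, -0.4549+0.2245i, -0.4549-0.2245i, -6.0451-2.4899i]
Zero-padded 10-point DFT provides frequency interpolation.

DFT_10([x, 0, ...]) = [-2, -4.9271-1.6776i, -6.0451+2.4899i, -1.5729+3.6655i, -0.4549+0.2245i, -2, -0.4549-0.2245i, -1.5729-3.6655i, -6.0451-2.4899i, -4.9271+1.6776i]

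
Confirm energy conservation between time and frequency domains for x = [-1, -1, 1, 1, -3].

Time domain:
Σ|x[n]|² = |-1|² + |-1|² + |1|² + |1|² + |-3|² = 13.0000

Frequency domain:
(1/5)Σ|X[k]|² = (1/5)(|-3|² + |-3.8541-1.9021i|² + |2.8541-1.1756i|² + |2.8541+1.1756i|² + |-3.8541+1.9021i|²) = (1/5)·65.0000 = 13.0000

Both sides agree, confirming Parseval's theorem.

Σ|x[n]|² = (1/N)Σ|X[k]|² = 13.0000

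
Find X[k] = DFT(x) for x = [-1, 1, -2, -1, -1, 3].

X[k] = Σ(n=0 to 5) x[n] · ω_6^(nk)
where ω_6 = e^(-2πi/6)

Computing each X[k]:
X[0] = -1
X[1] = 3.5000+2.5981i
X[2] = -2.5000+0.8660i
X[3] = -7
X[4] = -2.5000-0.8660i
X[5] = 3.5000-2.5981i

X = [-1, 3.5000+2.5981i, -2.5000+0.8660i, -7, -2.5000-0.8660i, 3.5000-2.5981i]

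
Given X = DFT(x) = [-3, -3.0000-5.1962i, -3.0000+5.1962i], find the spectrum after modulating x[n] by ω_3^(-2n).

Modulation property: DFT(ω_3^(-2n)·x[n]) = X[(k-2) mod 3], so circularly shift X by 2 positions.

X[k-2] = [-3.0000-5.1962i, -3.0000+5.1962i, -3]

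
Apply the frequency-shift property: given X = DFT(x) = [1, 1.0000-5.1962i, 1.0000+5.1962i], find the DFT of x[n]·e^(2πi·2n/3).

Modulation property: DFT(ω_3^(-2n)·x[n]) = X[(k-2) mod 3], so circularly shift X by 2 positions.

X[k-2] = [1.0000-5.1962i, 1.0000+5.1962i, 1]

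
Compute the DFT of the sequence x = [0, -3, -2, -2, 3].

X[k] = Σ(n=0 to 4) x[n] · ω_5^(nk)
where ω_5 = e^(-2πi/5)

Computing each X[k]:
X[0] = -4
X[1] = 3.2361+5.7063i
X[2] = -1.2361+3.5267i
X[3] = -1.2361-3.5267i
X[4] = 3.2361-5.7063i

X = [-4, 3.2361+5.7063i, -1.2361+3.5267i, -1.2361-3.5267i, 3.2361-5.7063i]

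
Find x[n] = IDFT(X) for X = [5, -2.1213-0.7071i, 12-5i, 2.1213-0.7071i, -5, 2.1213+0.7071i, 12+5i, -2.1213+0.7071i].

x[n] = (1/8) Σ(k=0 to 7) X[k] · e^(2πikn/8)

Computing each x[n]:
x[0] = 3
x[1] = 2
x[2] = -3
x[3] = 1
x[4] = 3
x[5] = 3
x[6] = -3
x[7] = -1

x = [3, 2, -3, 1, 3, 3, -3, -1]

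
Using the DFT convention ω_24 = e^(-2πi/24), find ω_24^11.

ω_24^11 = e^(-2πi·11/24)
= cos(-2π·11/24) + i·sin(-2π·11/24)
= cos(-22π/24) + i·sin(-22π/24)

ω_24^11 = cos(-22π/24) + i·sin(-22π/24) = -0.9659-0.2588i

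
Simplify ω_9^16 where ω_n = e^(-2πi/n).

Since ω_9^9 = 1, powers reduce modulo 9.
16 mod 9 = 7
So ω_9^16 = ω_9^7 = e^(-2πi·7/9)

ω_9^16 = ω_9^7 = 0.1736+0.9848i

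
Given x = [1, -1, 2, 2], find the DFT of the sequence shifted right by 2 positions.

Time shift by 2: X_shifted[k] = ω_4^(2k) · X[k]
Shifted x = [2, 2, 1, -1]

DFT(x[n-2]) = [4, 1-3i, 2, 1+3i]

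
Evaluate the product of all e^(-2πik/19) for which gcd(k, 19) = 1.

The primitive 19th roots of unity are ω_19^k for k coprime to 19: k ∈ {1, 2, 3, 4, 5, 6, 7, 8, 9, 10, 11, 12, 13, 14, 15, 16, 17, 18}
Their product equals the constant term of the cyclotomic polynomial Φ_19(x) up to sign.
For n ≥ 3, the product of all primitive nth roots of unity is 1. (For n=1 it is 1; for n=2 it is -1.)

1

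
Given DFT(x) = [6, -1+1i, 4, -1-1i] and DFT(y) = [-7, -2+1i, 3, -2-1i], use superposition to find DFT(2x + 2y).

By linearity: DFT(2x + 2y) = 2·DFT(x) + 2·DFT(y)
= 2·[6, -1+1i, 4, -1-1i] + 2·[-7, -2+1i, 3, -2-1i]

Computing element-wise:
Z[0] = 2·(6) + 2·(-7) = -2
Z[1] = 2·(-1+1i) + 2·(-2+1i) = -6+4i
Z[2] = 2·(4) + 2·(3) = 14
Z[3] = 2·(-1-1i) + 2·(-2-1i) = -6-4i

DFT(2x + 2y) = 2·X + 2·Y = [-2, -6+4i, 14, -6-4i]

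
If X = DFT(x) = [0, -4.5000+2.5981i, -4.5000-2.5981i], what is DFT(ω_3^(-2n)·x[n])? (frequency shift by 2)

Modulation property: DFT(ω_3^(-2n)·x[n]) = X[(k-2) mod 3], so circularly shift X by 2 positions.

X[k-2] = [-4.5000+2.5981i, -4.5000-2.5981i, 0]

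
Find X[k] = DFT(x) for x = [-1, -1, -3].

X[k] = Σ(n=0 to 2) x[n] · ω_3^(nk)
where ω_3 = e^(-2πi/3)

Computing each X[k]:
X[0] = -5
X[1] = 1.0000-1.7321i
X[2] = 1.0000+1.7321i

X = [-5, 1.0000-1.7321i, 1.0000+1.7321i]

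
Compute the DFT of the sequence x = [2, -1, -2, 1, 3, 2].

X[k] = Σ(n=0 to 5) x[n] · ω_6^(nk)
where ω_6 = e^(-2πi/6)

Computing each X[k]:
X[0] = 5
X[1] = 1.0000+6.9282i
X[2] = 2.0000-1.7321i
X[3] = 1
X[4] = 2.0000+1.7321i
X[5] = 1.0000-6.9282i

X = [5, 1.0000+6.9282i, 2.0000-1.7321i, 1, 2.0000+1.7321i, 1.0000-6.9282i]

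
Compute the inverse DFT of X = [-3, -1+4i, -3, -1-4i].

x[n] = (1/4) Σ(k=0 to 3) X[k] · e^(2πikn/4)

Computing each x[n]:
x[0] = -2
x[1] = -2
x[2] = -1
x[3] = 2

x = [-2, -2, -1, 2]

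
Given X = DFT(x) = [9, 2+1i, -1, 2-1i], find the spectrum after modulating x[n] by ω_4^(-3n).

Modulation property: DFT(ω_4^(-3n)·x[n]) = X[(k-3) mod 4], so circularly shift X by 3 positions.

X[k-3] = [2+1i, -1, 2-1i, 9]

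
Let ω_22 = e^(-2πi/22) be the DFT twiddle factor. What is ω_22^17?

ω_22^17 = e^(-2πi·17/22)
= cos(-2π·17/22) + i·sin(-2π·17/22)
= cos(-34π/22) + i·sin(-34π/22)

ω_22^17 = cos(-34π/22) + i·sin(-34π/22) = 0.1423+0.9898i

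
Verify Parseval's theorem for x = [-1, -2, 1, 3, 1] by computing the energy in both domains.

Time domain:
Σ|x[n]|² = |-1|² + |-2|² + |1|² + |3|² + |1|² = 16.0000

Frequency domain:
(1/5)Σ|X[k]|² = (1/5)(|2|² + |-4.5451+4.0287i|² + |1.0451-0.1388i|² + |1.0451+0.1388i|² + |-4.5451-4.0287i|²) = (1/5)·80.0000 = 16.0000

Both sides agree, confirming Parseval's theorem.

Σ|x[n]|² = (1/N)Σ|X[k]|² = 16.0000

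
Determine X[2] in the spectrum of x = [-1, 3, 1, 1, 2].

X[2] = Σ(n=0 to 4) x[n] · ω_5^(2n) where ω_5 = e^(-2πi/5)
= (-1)·ω_5^0 + (3)·ω_5^2 + (1)·ω_5^4 + (1)·ω_5^6 + (2)·ω_5^8

X[2] = -4.4271-0.5878i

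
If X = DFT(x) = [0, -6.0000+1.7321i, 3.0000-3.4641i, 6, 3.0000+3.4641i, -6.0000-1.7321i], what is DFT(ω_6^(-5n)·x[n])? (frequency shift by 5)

Modulation property: DFT(ω_6^(-5n)·x[n]) = X[(k-5) mod 6], so circularly shift X by 5 positions.

X[k-5] = [-6.0000+1.7321i, 3.0000-3.4641i, 6, 3.0000+3.4641i, -6.0000-1.7321i, 0]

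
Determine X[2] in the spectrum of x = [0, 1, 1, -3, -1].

X[2] = Σ(n=0 to 4) x[n] · ω_5^(2n) where ω_5 = e^(-2πi/5)
= (0)·ω_5^0 + (1)·ω_5^2 + (1)·ω_5^4 + (-3)·ω_5^6 + (-1)·ω_5^8

X[2] = -0.6180+2.6287i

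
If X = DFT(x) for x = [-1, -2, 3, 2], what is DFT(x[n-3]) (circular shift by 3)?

Time shift by 3: X_shifted[k] = ω_4^(3k) · X[k]
Shifted x = [-2, 3, 2, -1]

DFT(x[n-3]) = [2, -4-4i, -2, -4+4i]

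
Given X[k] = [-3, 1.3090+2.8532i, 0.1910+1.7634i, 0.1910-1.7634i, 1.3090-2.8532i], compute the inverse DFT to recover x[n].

x[n] = (1/5) Σ(k=0 to 4) X[k] · e^(2πikn/5)

Computing each x[n]:
x[0] = 0
x[1] = -2
x[2] = -1
x[3] = -1
x[4] = 1

x = [0, -2, -1, -1, 1]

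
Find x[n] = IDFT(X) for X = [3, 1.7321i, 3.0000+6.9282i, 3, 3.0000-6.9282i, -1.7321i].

x[n] = (1/6) Σ(k=0 to 5) X[k] · e^(2πikn/6)

Computing each x[n]:
x[0] = 2
x[1] = -3
x[2] = 2
x[3] = 1
x[4] = -1
x[5] = 2

x = [2, -3, 2, 1, -1, 2]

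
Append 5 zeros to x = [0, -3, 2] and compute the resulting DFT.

Original 3-point DFT: [-1, 0.5000+4.3301i, 0.5000-4.3301i]
Zero-padded 8-point DFT provides frequency interpolation.

DFT_8([x, 0, ...]) = [-1, -2.1213+0.1213i, -2+3i, 2.1213+4.1213i, 5, 2.1213-4.1213i, -2-3i, -2.1213-0.1213i]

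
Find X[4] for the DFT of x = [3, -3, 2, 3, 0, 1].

X[4] = Σ(n=0 to 5) x[n] · ω_6^(4n) where ω_6 = e^(-2πi/6)
= (3)·ω_6^0 + (-3)·ω_6^4 + (2)·ω_6^8 + (3)·ω_6^12 + (0)·ω_6^16 + (1)·ω_6^20

X[4] = 6.0000-5.1962i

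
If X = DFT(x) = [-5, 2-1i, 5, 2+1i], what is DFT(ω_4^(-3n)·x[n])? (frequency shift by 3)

Modulation property: DFT(ω_4^(-3n)·x[n]) = X[(k-3) mod 4], so circularly shift X by 3 positions.

X[k-3] = [2-1i, 5, 2+1i, -5]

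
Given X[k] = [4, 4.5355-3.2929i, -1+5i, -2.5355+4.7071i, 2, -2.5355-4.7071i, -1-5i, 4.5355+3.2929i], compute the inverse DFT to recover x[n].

x[n] = (1/8) Σ(k=0 to 7) X[k] · e^(2πikn/8)

Computing each x[n]:
x[0] = 1
x[1] = 0
x[2] = 3
x[3] = 0
x[4] = 0
x[5] = -2
x[6] = -1
x[7] = 3

x = [1, 0, 3, 0, 0, -2, -1, 3]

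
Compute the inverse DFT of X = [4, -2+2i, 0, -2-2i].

x[n] = (1/4) Σ(k=0 to 3) X[k] · e^(2πikn/4)

Computing each x[n]:
x[0] = 0
x[1] = 0
x[2] = 2
x[3] = 2

x = [0, 0, 2, 2]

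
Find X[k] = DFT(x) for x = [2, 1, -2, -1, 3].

X[k] = Σ(n=0 to 4) x[n] · ω_5^(nk)
where ω_5 = e^(-2πi/5)

Computing each X[k]:
X[0] = 3
X[1] = 5.6631+2.4899i
X[2] = -2.1631+0.2245i
X[3] = -2.1631-0.2245i
X[4] = 5.6631-2.4899i

X = [3, 5.6631+2.4899i, -2.1631+0.2245i, -2.1631-0.2245i, 5.6631-2.4899i]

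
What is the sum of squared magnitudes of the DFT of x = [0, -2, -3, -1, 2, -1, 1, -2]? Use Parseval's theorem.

Parseval: Σ|x[n]|² = (1/N)Σ|X[k]|², so Σ|X[k]|² = N·Σ|x[n]|² = 8·24.0000

Σ|X[k]|² = N·Σ|x[n]|² = 8·24.0000 = 192.0000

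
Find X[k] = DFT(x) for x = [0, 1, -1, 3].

X[k] = Σ(n=0 to 3) x[n] · ω_4^(nk)
where ω_4 = e^(-2πi/4)

Computing each X[k]:
X[0] = 3
X[1] = 1+2i
X[2] = -5
X[3] = 1-2i

X = [3, 1+2i, -5, 1-2i]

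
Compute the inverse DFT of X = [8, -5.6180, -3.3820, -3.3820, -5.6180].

x[n] = (1/5) Σ(k=0 to 4) X[k] · e^(2πikn/5)

Computing each x[n]:
x[0] = -2
x[1] = 2
x[2] = 3
x[3] = 3
x[4] = 2

x = [-2, 2, 3, 3, 2]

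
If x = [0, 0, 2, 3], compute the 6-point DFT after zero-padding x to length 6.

Original 4-point DFT: [5, -2+3i, -1, -2-3i]
Zero-padded 6-point DFT provides frequency interpolation.

DFT_6([x, 0, ...]) = [5, -4.0000-1.7321i, 2.0000+1.7321i, -1, 2.0000-1.7321i, -4.0000+1.7321i]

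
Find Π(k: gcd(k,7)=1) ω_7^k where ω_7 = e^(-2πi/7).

The primitive 7th roots of unity are ω_7^k for k coprime to 7: k ∈ {1, 2, 3, 4, 5, 6}
Their product equals the constant term of the cyclotomic polynomial Φ_7(x) up to sign.
For n ≥ 3, the product of all primitive nth roots of unity is 1. (For n=1 it is 1; for n=2 it is -1.)

1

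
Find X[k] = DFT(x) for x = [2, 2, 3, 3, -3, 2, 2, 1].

X[k] = Σ(n=0 to 7) x[n] · ω_8^(nk)
where ω_8 = e^(-2πi/8)

Computing each X[k]:
X[0] = 12
X[1] = 3.5858-2.4142i
X[2] = -6
X[3] = 6.4142-0.4142i
X[4] = -4
X[5] = 6.4142+0.4142i
X[6] = -6
X[7] = 3.5858+2.4142i

X = [12, 3.5858-2.4142i, -6, 6.4142-0.4142i, -4, 6.4142+0.4142i, -6, 3.5858+2.4142i]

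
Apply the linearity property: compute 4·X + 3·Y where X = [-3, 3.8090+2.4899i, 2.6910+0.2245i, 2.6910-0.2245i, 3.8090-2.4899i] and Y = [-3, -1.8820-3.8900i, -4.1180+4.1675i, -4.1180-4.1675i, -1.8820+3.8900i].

By linearity: DFT(4x + 3y) = 4·DFT(x) + 3·DFT(y)
= 4·[-3, 3.8090+2.4899i, 2.6910+0.2245i, 2.6910-0.2245i, 3.8090-2.4899i] + 3·[-3, -1.8820-3.8900i, -4.1180+4.1675i, -4.1180-4.1675i, -1.8820+3.8900i]

Computing element-wise:
Z[0] = 4·(-3) + 3·(-3) = -21
Z[1] = 4·(3.8090+2.4899i) + 3·(-1.8820-3.8900i) = 9.5900-1.7104i
Z[2] = 4·(2.6910+0.2245i) + 3·(-4.1180+4.1675i) = -1.5900+13.4005i
Z[3] = 4·(2.6910-0.2245i) + 3·(-4.1180-4.1675i) = -1.5900-13.4005i
Z[4] = 4·(3.8090-2.4899i) + 3·(-1.8820+3.8900i) = 9.5900+1.7104i

DFT(4x + 3y) = 4·X + 3·Y = [-21, 9.5900-1.7104i, -1.5900+13.4005i, -1.5900-13.4005i, 9.5900+1.7104i]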